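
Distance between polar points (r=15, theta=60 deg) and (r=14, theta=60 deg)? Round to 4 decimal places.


d = sqrt(r1^2 + r2^2 - 2*r1*r2*cos(t2-t1))
d = sqrt(15^2 + 14^2 - 2*15*14*cos(60-60)) = 1

1


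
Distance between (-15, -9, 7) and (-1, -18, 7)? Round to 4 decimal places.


d = sqrt((-1--15)^2 + (-18--9)^2 + (7-7)^2) = 16.6433

16.6433


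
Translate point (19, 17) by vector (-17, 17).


Translation: (x+dx, y+dy) = (19+-17, 17+17) = (2, 34)

(2, 34)


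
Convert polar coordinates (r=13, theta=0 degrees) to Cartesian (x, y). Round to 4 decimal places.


x = 13 * cos(0) = 13
y = 13 * sin(0) = 0

(13, 0)


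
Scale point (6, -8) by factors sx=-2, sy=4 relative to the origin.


Scaling: (x*sx, y*sy) = (6*-2, -8*4) = (-12, -32)

(-12, -32)


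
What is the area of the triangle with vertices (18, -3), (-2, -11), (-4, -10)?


Area = |x1(y2-y3) + x2(y3-y1) + x3(y1-y2)| / 2
= |18*(-11--10) + -2*(-10--3) + -4*(-3--11)| / 2
= 18

18


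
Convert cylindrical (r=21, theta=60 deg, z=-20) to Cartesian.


x = 21 * cos(60) = 10.5
y = 21 * sin(60) = 18.1865
z = -20

(10.5, 18.1865, -20)


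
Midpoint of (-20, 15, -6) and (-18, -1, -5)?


Midpoint = ((-20+-18)/2, (15+-1)/2, (-6+-5)/2) = (-19, 7, -5.5)

(-19, 7, -5.5)


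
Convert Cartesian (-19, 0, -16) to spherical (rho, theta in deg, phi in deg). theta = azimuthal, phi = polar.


rho = sqrt((-19)^2 + 0^2 + (-16)^2) = 24.8395
theta = atan2(0, -19) = 180 deg
phi = acos(-16/24.8395) = 130.1009 deg

rho = 24.8395, theta = 180 deg, phi = 130.1009 deg


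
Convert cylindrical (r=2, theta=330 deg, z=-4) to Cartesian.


x = 2 * cos(330) = 1.7321
y = 2 * sin(330) = -1
z = -4

(1.7321, -1, -4)


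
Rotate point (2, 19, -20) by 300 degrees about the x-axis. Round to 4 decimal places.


x' = 2
y' = 19*cos(300) - -20*sin(300) = -7.8205
z' = 19*sin(300) + -20*cos(300) = -26.4545

(2, -7.8205, -26.4545)


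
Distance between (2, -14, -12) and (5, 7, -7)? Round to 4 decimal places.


d = sqrt((5-2)^2 + (7--14)^2 + (-7--12)^2) = 21.7945

21.7945


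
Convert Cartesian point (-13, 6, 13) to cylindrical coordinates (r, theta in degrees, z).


r = sqrt((-13)^2 + 6^2) = 14.3178
theta = atan2(6, -13) = 155.2249 deg
z = 13

r = 14.3178, theta = 155.2249 deg, z = 13


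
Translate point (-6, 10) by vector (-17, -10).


Translation: (x+dx, y+dy) = (-6+-17, 10+-10) = (-23, 0)

(-23, 0)


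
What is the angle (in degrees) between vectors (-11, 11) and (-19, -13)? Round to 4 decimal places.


dot = -11*-19 + 11*-13 = 66
|u| = 15.5563, |v| = 23.0217
cos(angle) = 0.1843
angle = 79.3803 degrees

79.3803 degrees


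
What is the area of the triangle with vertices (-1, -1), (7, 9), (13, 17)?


Area = |x1(y2-y3) + x2(y3-y1) + x3(y1-y2)| / 2
= |-1*(9-17) + 7*(17--1) + 13*(-1-9)| / 2
= 2

2


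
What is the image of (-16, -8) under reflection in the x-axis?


Reflection across x-axis: (x, y) -> (x, -y)
(-16, -8) -> (-16, 8)

(-16, 8)


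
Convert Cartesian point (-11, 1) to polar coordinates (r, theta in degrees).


r = sqrt((-11)^2 + 1^2) = 11.0454
theta = atan2(1, -11) = 174.8056 degrees

r = 11.0454, theta = 174.8056 degrees


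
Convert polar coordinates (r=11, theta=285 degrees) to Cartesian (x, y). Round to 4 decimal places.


x = 11 * cos(285) = 2.847
y = 11 * sin(285) = -10.6252

(2.847, -10.6252)


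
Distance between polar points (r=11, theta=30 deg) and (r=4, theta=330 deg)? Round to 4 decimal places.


d = sqrt(r1^2 + r2^2 - 2*r1*r2*cos(t2-t1))
d = sqrt(11^2 + 4^2 - 2*11*4*cos(330-30)) = 9.6437

9.6437


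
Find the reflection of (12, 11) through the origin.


Reflection through origin: (x, y) -> (-x, -y)
(12, 11) -> (-12, -11)

(-12, -11)


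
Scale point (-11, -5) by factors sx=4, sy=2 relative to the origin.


Scaling: (x*sx, y*sy) = (-11*4, -5*2) = (-44, -10)

(-44, -10)


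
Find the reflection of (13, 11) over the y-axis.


Reflection across y-axis: (x, y) -> (-x, y)
(13, 11) -> (-13, 11)

(-13, 11)


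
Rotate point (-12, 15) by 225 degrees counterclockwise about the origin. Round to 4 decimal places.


x' = -12*cos(225) - 15*sin(225) = 19.0919
y' = -12*sin(225) + 15*cos(225) = -2.1213

(19.0919, -2.1213)


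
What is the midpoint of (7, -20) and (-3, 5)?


Midpoint = ((7+-3)/2, (-20+5)/2) = (2, -7.5)

(2, -7.5)


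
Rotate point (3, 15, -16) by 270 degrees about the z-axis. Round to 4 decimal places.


x' = 3*cos(270) - 15*sin(270) = 15
y' = 3*sin(270) + 15*cos(270) = -3
z' = -16

(15, -3, -16)


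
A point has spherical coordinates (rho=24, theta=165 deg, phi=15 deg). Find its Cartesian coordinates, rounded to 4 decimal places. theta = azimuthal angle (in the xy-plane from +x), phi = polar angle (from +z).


x = 24 * sin(15) * cos(165) = -6
y = 24 * sin(15) * sin(165) = 1.6077
z = 24 * cos(15) = 23.1822

(-6, 1.6077, 23.1822)


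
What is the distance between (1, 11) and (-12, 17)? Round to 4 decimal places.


d = sqrt((-12-1)^2 + (17-11)^2) = 14.3178

14.3178


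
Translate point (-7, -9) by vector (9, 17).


Translation: (x+dx, y+dy) = (-7+9, -9+17) = (2, 8)

(2, 8)


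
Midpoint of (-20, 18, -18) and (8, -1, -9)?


Midpoint = ((-20+8)/2, (18+-1)/2, (-18+-9)/2) = (-6, 8.5, -13.5)

(-6, 8.5, -13.5)


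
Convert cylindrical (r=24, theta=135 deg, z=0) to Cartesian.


x = 24 * cos(135) = -16.9706
y = 24 * sin(135) = 16.9706
z = 0

(-16.9706, 16.9706, 0)


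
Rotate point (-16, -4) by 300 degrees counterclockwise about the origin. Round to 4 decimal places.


x' = -16*cos(300) - -4*sin(300) = -11.4641
y' = -16*sin(300) + -4*cos(300) = 11.8564

(-11.4641, 11.8564)


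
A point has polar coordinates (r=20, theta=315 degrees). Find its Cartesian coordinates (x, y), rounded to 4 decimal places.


x = 20 * cos(315) = 14.1421
y = 20 * sin(315) = -14.1421

(14.1421, -14.1421)


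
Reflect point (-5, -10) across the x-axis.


Reflection across x-axis: (x, y) -> (x, -y)
(-5, -10) -> (-5, 10)

(-5, 10)


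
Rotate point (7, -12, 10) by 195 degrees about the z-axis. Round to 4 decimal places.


x' = 7*cos(195) - -12*sin(195) = -9.8673
y' = 7*sin(195) + -12*cos(195) = 9.7794
z' = 10

(-9.8673, 9.7794, 10)


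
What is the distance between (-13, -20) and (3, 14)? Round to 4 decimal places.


d = sqrt((3--13)^2 + (14--20)^2) = 37.5766

37.5766


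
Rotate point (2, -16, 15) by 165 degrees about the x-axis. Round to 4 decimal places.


x' = 2
y' = -16*cos(165) - 15*sin(165) = 11.5725
z' = -16*sin(165) + 15*cos(165) = -18.63

(2, 11.5725, -18.63)


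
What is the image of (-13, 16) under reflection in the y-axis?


Reflection across y-axis: (x, y) -> (-x, y)
(-13, 16) -> (13, 16)

(13, 16)


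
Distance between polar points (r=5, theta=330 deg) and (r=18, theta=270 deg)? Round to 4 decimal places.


d = sqrt(r1^2 + r2^2 - 2*r1*r2*cos(t2-t1))
d = sqrt(5^2 + 18^2 - 2*5*18*cos(270-330)) = 16.0935

16.0935


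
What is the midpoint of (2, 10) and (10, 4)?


Midpoint = ((2+10)/2, (10+4)/2) = (6, 7)

(6, 7)


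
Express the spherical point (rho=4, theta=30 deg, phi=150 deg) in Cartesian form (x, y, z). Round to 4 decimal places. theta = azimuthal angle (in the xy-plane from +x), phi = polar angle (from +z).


x = 4 * sin(150) * cos(30) = 1.7321
y = 4 * sin(150) * sin(30) = 1
z = 4 * cos(150) = -3.4641

(1.7321, 1, -3.4641)


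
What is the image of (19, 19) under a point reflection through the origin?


Reflection through origin: (x, y) -> (-x, -y)
(19, 19) -> (-19, -19)

(-19, -19)


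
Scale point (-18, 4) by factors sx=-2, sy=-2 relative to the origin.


Scaling: (x*sx, y*sy) = (-18*-2, 4*-2) = (36, -8)

(36, -8)


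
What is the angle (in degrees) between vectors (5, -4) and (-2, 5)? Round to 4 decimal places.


dot = 5*-2 + -4*5 = -30
|u| = 6.4031, |v| = 5.3852
cos(angle) = -0.87
angle = 150.4612 degrees

150.4612 degrees


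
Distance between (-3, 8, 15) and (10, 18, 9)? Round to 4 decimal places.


d = sqrt((10--3)^2 + (18-8)^2 + (9-15)^2) = 17.4642

17.4642


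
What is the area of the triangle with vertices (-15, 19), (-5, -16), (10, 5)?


Area = |x1(y2-y3) + x2(y3-y1) + x3(y1-y2)| / 2
= |-15*(-16-5) + -5*(5-19) + 10*(19--16)| / 2
= 367.5

367.5


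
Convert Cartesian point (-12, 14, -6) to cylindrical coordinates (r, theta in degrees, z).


r = sqrt((-12)^2 + 14^2) = 18.4391
theta = atan2(14, -12) = 130.6013 deg
z = -6

r = 18.4391, theta = 130.6013 deg, z = -6


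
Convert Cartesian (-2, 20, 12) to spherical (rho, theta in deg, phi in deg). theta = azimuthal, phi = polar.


rho = sqrt((-2)^2 + 20^2 + 12^2) = 23.4094
theta = atan2(20, -2) = 95.7106 deg
phi = acos(12/23.4094) = 59.1619 deg

rho = 23.4094, theta = 95.7106 deg, phi = 59.1619 deg


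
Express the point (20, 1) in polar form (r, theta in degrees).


r = sqrt(20^2 + 1^2) = 20.025
theta = atan2(1, 20) = 2.8624 degrees

r = 20.025, theta = 2.8624 degrees


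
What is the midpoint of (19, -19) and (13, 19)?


Midpoint = ((19+13)/2, (-19+19)/2) = (16, 0)

(16, 0)


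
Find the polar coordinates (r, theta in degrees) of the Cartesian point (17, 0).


r = sqrt(17^2 + 0^2) = 17
theta = atan2(0, 17) = 0 degrees

r = 17, theta = 0 degrees


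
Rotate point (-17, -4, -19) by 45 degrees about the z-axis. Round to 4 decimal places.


x' = -17*cos(45) - -4*sin(45) = -9.1924
y' = -17*sin(45) + -4*cos(45) = -14.8492
z' = -19

(-9.1924, -14.8492, -19)


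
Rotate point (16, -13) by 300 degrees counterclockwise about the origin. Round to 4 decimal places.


x' = 16*cos(300) - -13*sin(300) = -3.2583
y' = 16*sin(300) + -13*cos(300) = -20.3564

(-3.2583, -20.3564)


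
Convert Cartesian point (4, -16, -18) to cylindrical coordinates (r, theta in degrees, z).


r = sqrt(4^2 + (-16)^2) = 16.4924
theta = atan2(-16, 4) = 284.0362 deg
z = -18

r = 16.4924, theta = 284.0362 deg, z = -18


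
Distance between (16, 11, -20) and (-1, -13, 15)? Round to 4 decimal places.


d = sqrt((-1-16)^2 + (-13-11)^2 + (15--20)^2) = 45.7165

45.7165


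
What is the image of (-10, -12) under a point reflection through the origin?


Reflection through origin: (x, y) -> (-x, -y)
(-10, -12) -> (10, 12)

(10, 12)


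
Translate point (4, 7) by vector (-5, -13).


Translation: (x+dx, y+dy) = (4+-5, 7+-13) = (-1, -6)

(-1, -6)


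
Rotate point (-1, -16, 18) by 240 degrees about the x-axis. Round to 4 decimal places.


x' = -1
y' = -16*cos(240) - 18*sin(240) = 23.5885
z' = -16*sin(240) + 18*cos(240) = 4.8564

(-1, 23.5885, 4.8564)


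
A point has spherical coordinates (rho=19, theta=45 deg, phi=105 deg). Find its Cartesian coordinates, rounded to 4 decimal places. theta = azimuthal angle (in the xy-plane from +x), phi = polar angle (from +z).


x = 19 * sin(105) * cos(45) = 12.9772
y = 19 * sin(105) * sin(45) = 12.9772
z = 19 * cos(105) = -4.9176

(12.9772, 12.9772, -4.9176)


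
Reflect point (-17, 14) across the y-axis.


Reflection across y-axis: (x, y) -> (-x, y)
(-17, 14) -> (17, 14)

(17, 14)


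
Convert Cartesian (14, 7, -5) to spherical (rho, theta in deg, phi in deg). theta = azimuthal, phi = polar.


rho = sqrt(14^2 + 7^2 + (-5)^2) = 16.4317
theta = atan2(7, 14) = 26.5651 deg
phi = acos(-5/16.4317) = 107.7155 deg

rho = 16.4317, theta = 26.5651 deg, phi = 107.7155 deg


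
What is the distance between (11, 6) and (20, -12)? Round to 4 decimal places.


d = sqrt((20-11)^2 + (-12-6)^2) = 20.1246

20.1246


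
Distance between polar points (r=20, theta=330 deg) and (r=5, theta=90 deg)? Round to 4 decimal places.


d = sqrt(r1^2 + r2^2 - 2*r1*r2*cos(t2-t1))
d = sqrt(20^2 + 5^2 - 2*20*5*cos(90-330)) = 22.9129

22.9129


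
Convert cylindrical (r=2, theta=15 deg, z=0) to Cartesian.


x = 2 * cos(15) = 1.9319
y = 2 * sin(15) = 0.5176
z = 0

(1.9319, 0.5176, 0)


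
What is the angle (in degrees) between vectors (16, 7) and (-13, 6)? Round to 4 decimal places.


dot = 16*-13 + 7*6 = -166
|u| = 17.4642, |v| = 14.3178
cos(angle) = -0.6639
angle = 131.5955 degrees

131.5955 degrees


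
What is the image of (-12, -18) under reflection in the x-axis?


Reflection across x-axis: (x, y) -> (x, -y)
(-12, -18) -> (-12, 18)

(-12, 18)


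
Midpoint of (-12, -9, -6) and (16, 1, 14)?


Midpoint = ((-12+16)/2, (-9+1)/2, (-6+14)/2) = (2, -4, 4)

(2, -4, 4)


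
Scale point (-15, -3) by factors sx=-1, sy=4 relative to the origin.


Scaling: (x*sx, y*sy) = (-15*-1, -3*4) = (15, -12)

(15, -12)


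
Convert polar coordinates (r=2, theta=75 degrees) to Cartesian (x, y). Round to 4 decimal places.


x = 2 * cos(75) = 0.5176
y = 2 * sin(75) = 1.9319

(0.5176, 1.9319)


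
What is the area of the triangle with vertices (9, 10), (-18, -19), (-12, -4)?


Area = |x1(y2-y3) + x2(y3-y1) + x3(y1-y2)| / 2
= |9*(-19--4) + -18*(-4-10) + -12*(10--19)| / 2
= 115.5

115.5


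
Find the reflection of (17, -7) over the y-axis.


Reflection across y-axis: (x, y) -> (-x, y)
(17, -7) -> (-17, -7)

(-17, -7)


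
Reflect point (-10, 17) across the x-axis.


Reflection across x-axis: (x, y) -> (x, -y)
(-10, 17) -> (-10, -17)

(-10, -17)


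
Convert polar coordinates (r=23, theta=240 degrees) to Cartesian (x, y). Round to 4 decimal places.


x = 23 * cos(240) = -11.5
y = 23 * sin(240) = -19.9186

(-11.5, -19.9186)


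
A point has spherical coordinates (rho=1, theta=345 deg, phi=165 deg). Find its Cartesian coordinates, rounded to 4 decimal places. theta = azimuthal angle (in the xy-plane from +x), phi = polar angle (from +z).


x = 1 * sin(165) * cos(345) = 0.25
y = 1 * sin(165) * sin(345) = -0.067
z = 1 * cos(165) = -0.9659

(0.25, -0.067, -0.9659)


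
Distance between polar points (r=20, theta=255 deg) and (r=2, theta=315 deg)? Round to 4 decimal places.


d = sqrt(r1^2 + r2^2 - 2*r1*r2*cos(t2-t1))
d = sqrt(20^2 + 2^2 - 2*20*2*cos(315-255)) = 19.0788

19.0788


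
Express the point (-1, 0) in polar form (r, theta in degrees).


r = sqrt((-1)^2 + 0^2) = 1
theta = atan2(0, -1) = 180 degrees

r = 1, theta = 180 degrees


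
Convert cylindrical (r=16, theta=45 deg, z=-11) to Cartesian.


x = 16 * cos(45) = 11.3137
y = 16 * sin(45) = 11.3137
z = -11

(11.3137, 11.3137, -11)


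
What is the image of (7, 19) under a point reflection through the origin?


Reflection through origin: (x, y) -> (-x, -y)
(7, 19) -> (-7, -19)

(-7, -19)


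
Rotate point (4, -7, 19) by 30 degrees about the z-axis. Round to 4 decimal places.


x' = 4*cos(30) - -7*sin(30) = 6.9641
y' = 4*sin(30) + -7*cos(30) = -4.0622
z' = 19

(6.9641, -4.0622, 19)


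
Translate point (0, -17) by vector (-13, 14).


Translation: (x+dx, y+dy) = (0+-13, -17+14) = (-13, -3)

(-13, -3)


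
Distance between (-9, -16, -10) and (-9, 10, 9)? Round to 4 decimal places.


d = sqrt((-9--9)^2 + (10--16)^2 + (9--10)^2) = 32.2025

32.2025


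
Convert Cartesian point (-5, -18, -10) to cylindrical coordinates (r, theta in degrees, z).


r = sqrt((-5)^2 + (-18)^2) = 18.6815
theta = atan2(-18, -5) = 254.4759 deg
z = -10

r = 18.6815, theta = 254.4759 deg, z = -10


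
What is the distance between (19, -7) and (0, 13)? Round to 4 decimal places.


d = sqrt((0-19)^2 + (13--7)^2) = 27.5862

27.5862


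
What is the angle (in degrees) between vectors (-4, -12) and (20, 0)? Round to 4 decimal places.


dot = -4*20 + -12*0 = -80
|u| = 12.6491, |v| = 20
cos(angle) = -0.3162
angle = 108.4349 degrees

108.4349 degrees


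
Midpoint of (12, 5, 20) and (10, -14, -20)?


Midpoint = ((12+10)/2, (5+-14)/2, (20+-20)/2) = (11, -4.5, 0)

(11, -4.5, 0)


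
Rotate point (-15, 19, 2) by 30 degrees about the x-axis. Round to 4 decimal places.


x' = -15
y' = 19*cos(30) - 2*sin(30) = 15.4545
z' = 19*sin(30) + 2*cos(30) = 11.2321

(-15, 15.4545, 11.2321)


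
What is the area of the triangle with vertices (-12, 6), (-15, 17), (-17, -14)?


Area = |x1(y2-y3) + x2(y3-y1) + x3(y1-y2)| / 2
= |-12*(17--14) + -15*(-14-6) + -17*(6-17)| / 2
= 57.5

57.5


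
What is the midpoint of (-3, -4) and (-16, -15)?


Midpoint = ((-3+-16)/2, (-4+-15)/2) = (-9.5, -9.5)

(-9.5, -9.5)


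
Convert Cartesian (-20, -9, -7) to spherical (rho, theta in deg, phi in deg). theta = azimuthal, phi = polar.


rho = sqrt((-20)^2 + (-9)^2 + (-7)^2) = 23.0217
theta = atan2(-9, -20) = 204.2277 deg
phi = acos(-7/23.0217) = 107.7017 deg

rho = 23.0217, theta = 204.2277 deg, phi = 107.7017 deg


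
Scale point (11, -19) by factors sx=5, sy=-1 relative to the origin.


Scaling: (x*sx, y*sy) = (11*5, -19*-1) = (55, 19)

(55, 19)


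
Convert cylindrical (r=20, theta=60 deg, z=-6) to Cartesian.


x = 20 * cos(60) = 10
y = 20 * sin(60) = 17.3205
z = -6

(10, 17.3205, -6)


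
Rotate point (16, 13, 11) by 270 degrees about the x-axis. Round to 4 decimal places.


x' = 16
y' = 13*cos(270) - 11*sin(270) = 11
z' = 13*sin(270) + 11*cos(270) = -13

(16, 11, -13)


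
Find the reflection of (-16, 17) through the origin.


Reflection through origin: (x, y) -> (-x, -y)
(-16, 17) -> (16, -17)

(16, -17)


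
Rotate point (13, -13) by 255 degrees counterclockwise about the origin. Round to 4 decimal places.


x' = 13*cos(255) - -13*sin(255) = -15.9217
y' = 13*sin(255) + -13*cos(255) = -9.1924

(-15.9217, -9.1924)


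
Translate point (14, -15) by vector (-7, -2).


Translation: (x+dx, y+dy) = (14+-7, -15+-2) = (7, -17)

(7, -17)


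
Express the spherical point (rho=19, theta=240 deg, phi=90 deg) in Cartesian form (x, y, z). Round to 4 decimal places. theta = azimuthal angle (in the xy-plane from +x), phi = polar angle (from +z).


x = 19 * sin(90) * cos(240) = -9.5
y = 19 * sin(90) * sin(240) = -16.4545
z = 19 * cos(90) = 0

(-9.5, -16.4545, 0)


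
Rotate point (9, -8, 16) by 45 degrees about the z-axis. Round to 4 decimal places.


x' = 9*cos(45) - -8*sin(45) = 12.0208
y' = 9*sin(45) + -8*cos(45) = 0.7071
z' = 16

(12.0208, 0.7071, 16)


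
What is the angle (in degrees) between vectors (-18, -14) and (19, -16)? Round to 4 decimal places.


dot = -18*19 + -14*-16 = -118
|u| = 22.8035, |v| = 24.8395
cos(angle) = -0.2083
angle = 102.0241 degrees

102.0241 degrees


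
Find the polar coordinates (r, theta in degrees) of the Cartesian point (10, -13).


r = sqrt(10^2 + (-13)^2) = 16.4012
theta = atan2(-13, 10) = 307.5686 degrees

r = 16.4012, theta = 307.5686 degrees


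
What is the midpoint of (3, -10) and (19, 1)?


Midpoint = ((3+19)/2, (-10+1)/2) = (11, -4.5)

(11, -4.5)


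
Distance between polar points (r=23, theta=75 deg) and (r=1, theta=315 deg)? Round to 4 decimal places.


d = sqrt(r1^2 + r2^2 - 2*r1*r2*cos(t2-t1))
d = sqrt(23^2 + 1^2 - 2*23*1*cos(315-75)) = 23.516

23.516


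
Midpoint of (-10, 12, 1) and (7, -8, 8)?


Midpoint = ((-10+7)/2, (12+-8)/2, (1+8)/2) = (-1.5, 2, 4.5)

(-1.5, 2, 4.5)


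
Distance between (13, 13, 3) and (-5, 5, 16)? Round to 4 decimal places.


d = sqrt((-5-13)^2 + (5-13)^2 + (16-3)^2) = 23.6008

23.6008


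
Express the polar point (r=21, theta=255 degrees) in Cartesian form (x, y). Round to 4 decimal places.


x = 21 * cos(255) = -5.4352
y = 21 * sin(255) = -20.2844

(-5.4352, -20.2844)


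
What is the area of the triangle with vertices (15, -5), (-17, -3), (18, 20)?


Area = |x1(y2-y3) + x2(y3-y1) + x3(y1-y2)| / 2
= |15*(-3-20) + -17*(20--5) + 18*(-5--3)| / 2
= 403

403


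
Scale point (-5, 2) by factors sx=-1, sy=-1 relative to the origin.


Scaling: (x*sx, y*sy) = (-5*-1, 2*-1) = (5, -2)

(5, -2)


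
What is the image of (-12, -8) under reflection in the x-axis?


Reflection across x-axis: (x, y) -> (x, -y)
(-12, -8) -> (-12, 8)

(-12, 8)


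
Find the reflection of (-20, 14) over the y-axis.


Reflection across y-axis: (x, y) -> (-x, y)
(-20, 14) -> (20, 14)

(20, 14)


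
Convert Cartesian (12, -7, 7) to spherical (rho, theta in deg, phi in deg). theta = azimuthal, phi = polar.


rho = sqrt(12^2 + (-7)^2 + 7^2) = 15.5563
theta = atan2(-7, 12) = 329.7436 deg
phi = acos(7/15.5563) = 63.2578 deg

rho = 15.5563, theta = 329.7436 deg, phi = 63.2578 deg


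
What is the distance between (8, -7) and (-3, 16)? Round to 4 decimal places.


d = sqrt((-3-8)^2 + (16--7)^2) = 25.4951

25.4951


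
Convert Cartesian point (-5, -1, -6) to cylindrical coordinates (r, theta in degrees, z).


r = sqrt((-5)^2 + (-1)^2) = 5.099
theta = atan2(-1, -5) = 191.3099 deg
z = -6

r = 5.099, theta = 191.3099 deg, z = -6


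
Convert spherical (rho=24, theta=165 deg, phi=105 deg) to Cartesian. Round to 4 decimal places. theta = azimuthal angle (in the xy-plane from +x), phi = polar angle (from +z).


x = 24 * sin(105) * cos(165) = -22.3923
y = 24 * sin(105) * sin(165) = 6
z = 24 * cos(105) = -6.2117

(-22.3923, 6, -6.2117)


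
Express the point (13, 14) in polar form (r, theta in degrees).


r = sqrt(13^2 + 14^2) = 19.105
theta = atan2(14, 13) = 47.1211 degrees

r = 19.105, theta = 47.1211 degrees


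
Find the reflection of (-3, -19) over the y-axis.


Reflection across y-axis: (x, y) -> (-x, y)
(-3, -19) -> (3, -19)

(3, -19)


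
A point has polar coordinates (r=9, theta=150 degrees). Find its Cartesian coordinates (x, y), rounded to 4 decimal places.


x = 9 * cos(150) = -7.7942
y = 9 * sin(150) = 4.5

(-7.7942, 4.5)


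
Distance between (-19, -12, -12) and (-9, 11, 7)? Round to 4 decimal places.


d = sqrt((-9--19)^2 + (11--12)^2 + (7--12)^2) = 31.4643

31.4643


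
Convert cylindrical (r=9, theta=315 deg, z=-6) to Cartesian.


x = 9 * cos(315) = 6.364
y = 9 * sin(315) = -6.364
z = -6

(6.364, -6.364, -6)


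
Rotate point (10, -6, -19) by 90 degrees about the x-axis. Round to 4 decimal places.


x' = 10
y' = -6*cos(90) - -19*sin(90) = 19
z' = -6*sin(90) + -19*cos(90) = -6

(10, 19, -6)


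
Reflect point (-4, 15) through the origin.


Reflection through origin: (x, y) -> (-x, -y)
(-4, 15) -> (4, -15)

(4, -15)


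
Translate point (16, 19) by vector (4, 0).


Translation: (x+dx, y+dy) = (16+4, 19+0) = (20, 19)

(20, 19)


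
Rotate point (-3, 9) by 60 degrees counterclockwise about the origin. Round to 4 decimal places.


x' = -3*cos(60) - 9*sin(60) = -9.2942
y' = -3*sin(60) + 9*cos(60) = 1.9019

(-9.2942, 1.9019)


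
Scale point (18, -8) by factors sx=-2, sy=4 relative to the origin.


Scaling: (x*sx, y*sy) = (18*-2, -8*4) = (-36, -32)

(-36, -32)


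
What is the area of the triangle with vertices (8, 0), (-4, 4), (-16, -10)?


Area = |x1(y2-y3) + x2(y3-y1) + x3(y1-y2)| / 2
= |8*(4--10) + -4*(-10-0) + -16*(0-4)| / 2
= 108

108


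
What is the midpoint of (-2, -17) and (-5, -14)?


Midpoint = ((-2+-5)/2, (-17+-14)/2) = (-3.5, -15.5)

(-3.5, -15.5)


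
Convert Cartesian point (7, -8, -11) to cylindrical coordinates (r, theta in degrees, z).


r = sqrt(7^2 + (-8)^2) = 10.6301
theta = atan2(-8, 7) = 311.1859 deg
z = -11

r = 10.6301, theta = 311.1859 deg, z = -11


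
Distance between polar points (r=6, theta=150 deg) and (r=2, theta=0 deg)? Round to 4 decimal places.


d = sqrt(r1^2 + r2^2 - 2*r1*r2*cos(t2-t1))
d = sqrt(6^2 + 2^2 - 2*6*2*cos(0-150)) = 7.7964

7.7964


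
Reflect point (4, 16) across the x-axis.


Reflection across x-axis: (x, y) -> (x, -y)
(4, 16) -> (4, -16)

(4, -16)


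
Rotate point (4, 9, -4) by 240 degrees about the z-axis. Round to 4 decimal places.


x' = 4*cos(240) - 9*sin(240) = 5.7942
y' = 4*sin(240) + 9*cos(240) = -7.9641
z' = -4

(5.7942, -7.9641, -4)


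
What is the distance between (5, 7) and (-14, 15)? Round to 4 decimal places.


d = sqrt((-14-5)^2 + (15-7)^2) = 20.6155

20.6155


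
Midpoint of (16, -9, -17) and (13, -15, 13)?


Midpoint = ((16+13)/2, (-9+-15)/2, (-17+13)/2) = (14.5, -12, -2)

(14.5, -12, -2)


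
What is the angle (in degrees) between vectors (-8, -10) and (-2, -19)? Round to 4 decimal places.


dot = -8*-2 + -10*-19 = 206
|u| = 12.8062, |v| = 19.105
cos(angle) = 0.842
angle = 32.6508 degrees

32.6508 degrees


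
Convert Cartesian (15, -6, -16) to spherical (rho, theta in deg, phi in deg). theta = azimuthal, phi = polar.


rho = sqrt(15^2 + (-6)^2 + (-16)^2) = 22.7376
theta = atan2(-6, 15) = 338.1986 deg
phi = acos(-16/22.7376) = 134.7229 deg

rho = 22.7376, theta = 338.1986 deg, phi = 134.7229 deg


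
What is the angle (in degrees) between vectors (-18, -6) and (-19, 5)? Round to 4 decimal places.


dot = -18*-19 + -6*5 = 312
|u| = 18.9737, |v| = 19.6469
cos(angle) = 0.837
angle = 33.1785 degrees

33.1785 degrees


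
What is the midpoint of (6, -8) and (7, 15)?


Midpoint = ((6+7)/2, (-8+15)/2) = (6.5, 3.5)

(6.5, 3.5)


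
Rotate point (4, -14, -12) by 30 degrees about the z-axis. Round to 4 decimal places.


x' = 4*cos(30) - -14*sin(30) = 10.4641
y' = 4*sin(30) + -14*cos(30) = -10.1244
z' = -12

(10.4641, -10.1244, -12)


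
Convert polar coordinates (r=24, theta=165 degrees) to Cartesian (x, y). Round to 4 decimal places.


x = 24 * cos(165) = -23.1822
y = 24 * sin(165) = 6.2117

(-23.1822, 6.2117)


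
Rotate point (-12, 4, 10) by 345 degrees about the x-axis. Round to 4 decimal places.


x' = -12
y' = 4*cos(345) - 10*sin(345) = 6.4519
z' = 4*sin(345) + 10*cos(345) = 8.624

(-12, 6.4519, 8.624)


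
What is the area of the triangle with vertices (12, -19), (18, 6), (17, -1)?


Area = |x1(y2-y3) + x2(y3-y1) + x3(y1-y2)| / 2
= |12*(6--1) + 18*(-1--19) + 17*(-19-6)| / 2
= 8.5

8.5


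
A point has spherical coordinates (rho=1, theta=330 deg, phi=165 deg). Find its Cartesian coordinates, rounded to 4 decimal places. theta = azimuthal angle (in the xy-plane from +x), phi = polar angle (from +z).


x = 1 * sin(165) * cos(330) = 0.2241
y = 1 * sin(165) * sin(330) = -0.1294
z = 1 * cos(165) = -0.9659

(0.2241, -0.1294, -0.9659)


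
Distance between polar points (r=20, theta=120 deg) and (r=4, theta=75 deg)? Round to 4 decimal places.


d = sqrt(r1^2 + r2^2 - 2*r1*r2*cos(t2-t1))
d = sqrt(20^2 + 4^2 - 2*20*4*cos(75-120)) = 17.403

17.403


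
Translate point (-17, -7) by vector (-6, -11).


Translation: (x+dx, y+dy) = (-17+-6, -7+-11) = (-23, -18)

(-23, -18)


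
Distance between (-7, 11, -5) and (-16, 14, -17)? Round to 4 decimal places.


d = sqrt((-16--7)^2 + (14-11)^2 + (-17--5)^2) = 15.2971

15.2971


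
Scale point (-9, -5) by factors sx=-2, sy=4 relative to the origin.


Scaling: (x*sx, y*sy) = (-9*-2, -5*4) = (18, -20)

(18, -20)


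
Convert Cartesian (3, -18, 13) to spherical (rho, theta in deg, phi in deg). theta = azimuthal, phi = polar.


rho = sqrt(3^2 + (-18)^2 + 13^2) = 22.4054
theta = atan2(-18, 3) = 279.4623 deg
phi = acos(13/22.4054) = 54.5341 deg

rho = 22.4054, theta = 279.4623 deg, phi = 54.5341 deg


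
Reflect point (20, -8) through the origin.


Reflection through origin: (x, y) -> (-x, -y)
(20, -8) -> (-20, 8)

(-20, 8)


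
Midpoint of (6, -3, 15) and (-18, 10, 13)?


Midpoint = ((6+-18)/2, (-3+10)/2, (15+13)/2) = (-6, 3.5, 14)

(-6, 3.5, 14)


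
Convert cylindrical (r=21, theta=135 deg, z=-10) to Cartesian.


x = 21 * cos(135) = -14.8492
y = 21 * sin(135) = 14.8492
z = -10

(-14.8492, 14.8492, -10)


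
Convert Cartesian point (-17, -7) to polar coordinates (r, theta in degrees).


r = sqrt((-17)^2 + (-7)^2) = 18.3848
theta = atan2(-7, -17) = 202.3801 degrees

r = 18.3848, theta = 202.3801 degrees


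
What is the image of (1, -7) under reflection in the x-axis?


Reflection across x-axis: (x, y) -> (x, -y)
(1, -7) -> (1, 7)

(1, 7)


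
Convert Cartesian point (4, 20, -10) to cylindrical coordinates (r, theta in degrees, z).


r = sqrt(4^2 + 20^2) = 20.3961
theta = atan2(20, 4) = 78.6901 deg
z = -10

r = 20.3961, theta = 78.6901 deg, z = -10


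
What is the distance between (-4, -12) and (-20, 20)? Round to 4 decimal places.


d = sqrt((-20--4)^2 + (20--12)^2) = 35.7771

35.7771


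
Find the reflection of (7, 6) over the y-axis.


Reflection across y-axis: (x, y) -> (-x, y)
(7, 6) -> (-7, 6)

(-7, 6)


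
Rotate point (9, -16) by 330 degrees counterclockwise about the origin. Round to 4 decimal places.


x' = 9*cos(330) - -16*sin(330) = -0.2058
y' = 9*sin(330) + -16*cos(330) = -18.3564

(-0.2058, -18.3564)


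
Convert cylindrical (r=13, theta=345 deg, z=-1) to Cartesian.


x = 13 * cos(345) = 12.557
y = 13 * sin(345) = -3.3646
z = -1

(12.557, -3.3646, -1)


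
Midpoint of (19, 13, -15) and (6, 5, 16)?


Midpoint = ((19+6)/2, (13+5)/2, (-15+16)/2) = (12.5, 9, 0.5)

(12.5, 9, 0.5)


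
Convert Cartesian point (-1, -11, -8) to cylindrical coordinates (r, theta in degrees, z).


r = sqrt((-1)^2 + (-11)^2) = 11.0454
theta = atan2(-11, -1) = 264.8056 deg
z = -8

r = 11.0454, theta = 264.8056 deg, z = -8


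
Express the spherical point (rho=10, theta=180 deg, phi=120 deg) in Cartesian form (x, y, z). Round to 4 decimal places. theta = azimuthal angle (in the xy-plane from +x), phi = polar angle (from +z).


x = 10 * sin(120) * cos(180) = -8.6603
y = 10 * sin(120) * sin(180) = 0
z = 10 * cos(120) = -5

(-8.6603, 0, -5)


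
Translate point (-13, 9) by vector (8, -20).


Translation: (x+dx, y+dy) = (-13+8, 9+-20) = (-5, -11)

(-5, -11)


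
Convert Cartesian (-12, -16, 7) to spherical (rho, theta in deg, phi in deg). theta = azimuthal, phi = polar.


rho = sqrt((-12)^2 + (-16)^2 + 7^2) = 21.1896
theta = atan2(-16, -12) = 233.1301 deg
phi = acos(7/21.1896) = 70.71 deg

rho = 21.1896, theta = 233.1301 deg, phi = 70.71 deg


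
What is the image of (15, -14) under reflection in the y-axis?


Reflection across y-axis: (x, y) -> (-x, y)
(15, -14) -> (-15, -14)

(-15, -14)


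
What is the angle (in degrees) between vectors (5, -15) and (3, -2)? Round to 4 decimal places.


dot = 5*3 + -15*-2 = 45
|u| = 15.8114, |v| = 3.6056
cos(angle) = 0.7894
angle = 37.875 degrees

37.875 degrees


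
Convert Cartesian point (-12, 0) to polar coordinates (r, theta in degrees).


r = sqrt((-12)^2 + 0^2) = 12
theta = atan2(0, -12) = 180 degrees

r = 12, theta = 180 degrees


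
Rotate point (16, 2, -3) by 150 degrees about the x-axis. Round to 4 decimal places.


x' = 16
y' = 2*cos(150) - -3*sin(150) = -0.2321
z' = 2*sin(150) + -3*cos(150) = 3.5981

(16, -0.2321, 3.5981)


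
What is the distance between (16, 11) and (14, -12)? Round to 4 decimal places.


d = sqrt((14-16)^2 + (-12-11)^2) = 23.0868

23.0868


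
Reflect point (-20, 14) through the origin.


Reflection through origin: (x, y) -> (-x, -y)
(-20, 14) -> (20, -14)

(20, -14)


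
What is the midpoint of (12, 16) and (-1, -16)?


Midpoint = ((12+-1)/2, (16+-16)/2) = (5.5, 0)

(5.5, 0)


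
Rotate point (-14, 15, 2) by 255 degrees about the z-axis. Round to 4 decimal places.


x' = -14*cos(255) - 15*sin(255) = 18.1124
y' = -14*sin(255) + 15*cos(255) = 9.6407
z' = 2

(18.1124, 9.6407, 2)


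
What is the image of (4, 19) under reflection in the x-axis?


Reflection across x-axis: (x, y) -> (x, -y)
(4, 19) -> (4, -19)

(4, -19)


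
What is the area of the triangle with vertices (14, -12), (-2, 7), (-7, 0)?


Area = |x1(y2-y3) + x2(y3-y1) + x3(y1-y2)| / 2
= |14*(7-0) + -2*(0--12) + -7*(-12-7)| / 2
= 103.5

103.5


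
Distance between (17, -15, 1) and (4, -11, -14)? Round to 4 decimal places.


d = sqrt((4-17)^2 + (-11--15)^2 + (-14-1)^2) = 20.2485

20.2485


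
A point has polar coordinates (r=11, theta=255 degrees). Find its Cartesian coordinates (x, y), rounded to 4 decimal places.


x = 11 * cos(255) = -2.847
y = 11 * sin(255) = -10.6252

(-2.847, -10.6252)


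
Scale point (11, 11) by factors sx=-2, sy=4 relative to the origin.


Scaling: (x*sx, y*sy) = (11*-2, 11*4) = (-22, 44)

(-22, 44)


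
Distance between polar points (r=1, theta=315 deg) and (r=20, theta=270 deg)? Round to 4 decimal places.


d = sqrt(r1^2 + r2^2 - 2*r1*r2*cos(t2-t1))
d = sqrt(1^2 + 20^2 - 2*1*20*cos(270-315)) = 19.3058

19.3058


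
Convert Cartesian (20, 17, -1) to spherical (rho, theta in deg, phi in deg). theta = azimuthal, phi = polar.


rho = sqrt(20^2 + 17^2 + (-1)^2) = 26.2679
theta = atan2(17, 20) = 40.3645 deg
phi = acos(-1/26.2679) = 92.1817 deg

rho = 26.2679, theta = 40.3645 deg, phi = 92.1817 deg


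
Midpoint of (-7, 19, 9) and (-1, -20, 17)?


Midpoint = ((-7+-1)/2, (19+-20)/2, (9+17)/2) = (-4, -0.5, 13)

(-4, -0.5, 13)


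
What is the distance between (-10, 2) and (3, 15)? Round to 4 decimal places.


d = sqrt((3--10)^2 + (15-2)^2) = 18.3848

18.3848


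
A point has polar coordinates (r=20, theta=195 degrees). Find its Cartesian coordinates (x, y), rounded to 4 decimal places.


x = 20 * cos(195) = -19.3185
y = 20 * sin(195) = -5.1764

(-19.3185, -5.1764)


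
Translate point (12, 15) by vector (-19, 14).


Translation: (x+dx, y+dy) = (12+-19, 15+14) = (-7, 29)

(-7, 29)


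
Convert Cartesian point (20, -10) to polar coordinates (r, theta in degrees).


r = sqrt(20^2 + (-10)^2) = 22.3607
theta = atan2(-10, 20) = 333.4349 degrees

r = 22.3607, theta = 333.4349 degrees


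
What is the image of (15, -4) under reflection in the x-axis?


Reflection across x-axis: (x, y) -> (x, -y)
(15, -4) -> (15, 4)

(15, 4)


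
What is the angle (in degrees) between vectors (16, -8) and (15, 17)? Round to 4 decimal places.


dot = 16*15 + -8*17 = 104
|u| = 17.8885, |v| = 22.6716
cos(angle) = 0.2564
angle = 75.1414 degrees

75.1414 degrees


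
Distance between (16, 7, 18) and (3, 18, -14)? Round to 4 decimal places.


d = sqrt((3-16)^2 + (18-7)^2 + (-14-18)^2) = 36.2491

36.2491


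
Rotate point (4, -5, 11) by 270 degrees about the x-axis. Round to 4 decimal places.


x' = 4
y' = -5*cos(270) - 11*sin(270) = 11
z' = -5*sin(270) + 11*cos(270) = 5

(4, 11, 5)


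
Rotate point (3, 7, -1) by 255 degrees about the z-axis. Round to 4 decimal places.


x' = 3*cos(255) - 7*sin(255) = 5.985
y' = 3*sin(255) + 7*cos(255) = -4.7095
z' = -1

(5.985, -4.7095, -1)


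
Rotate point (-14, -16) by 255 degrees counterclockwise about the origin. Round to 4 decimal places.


x' = -14*cos(255) - -16*sin(255) = -11.8313
y' = -14*sin(255) + -16*cos(255) = 17.6641

(-11.8313, 17.6641)


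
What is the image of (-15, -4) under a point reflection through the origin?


Reflection through origin: (x, y) -> (-x, -y)
(-15, -4) -> (15, 4)

(15, 4)


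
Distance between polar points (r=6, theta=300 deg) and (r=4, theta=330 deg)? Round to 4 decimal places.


d = sqrt(r1^2 + r2^2 - 2*r1*r2*cos(t2-t1))
d = sqrt(6^2 + 4^2 - 2*6*4*cos(330-300)) = 3.2297

3.2297


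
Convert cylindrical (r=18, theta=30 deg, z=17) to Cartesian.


x = 18 * cos(30) = 15.5885
y = 18 * sin(30) = 9
z = 17

(15.5885, 9, 17)


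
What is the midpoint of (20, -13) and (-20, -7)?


Midpoint = ((20+-20)/2, (-13+-7)/2) = (0, -10)

(0, -10)


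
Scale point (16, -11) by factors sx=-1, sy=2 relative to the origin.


Scaling: (x*sx, y*sy) = (16*-1, -11*2) = (-16, -22)

(-16, -22)


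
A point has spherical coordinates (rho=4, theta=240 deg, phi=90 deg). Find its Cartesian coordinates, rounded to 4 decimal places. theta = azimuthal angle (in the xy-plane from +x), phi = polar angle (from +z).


x = 4 * sin(90) * cos(240) = -2
y = 4 * sin(90) * sin(240) = -3.4641
z = 4 * cos(90) = 0

(-2, -3.4641, 0)


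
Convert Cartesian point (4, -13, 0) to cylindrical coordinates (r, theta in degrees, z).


r = sqrt(4^2 + (-13)^2) = 13.6015
theta = atan2(-13, 4) = 287.1027 deg
z = 0

r = 13.6015, theta = 287.1027 deg, z = 0


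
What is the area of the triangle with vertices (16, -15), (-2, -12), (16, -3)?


Area = |x1(y2-y3) + x2(y3-y1) + x3(y1-y2)| / 2
= |16*(-12--3) + -2*(-3--15) + 16*(-15--12)| / 2
= 108

108


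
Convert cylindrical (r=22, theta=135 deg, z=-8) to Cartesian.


x = 22 * cos(135) = -15.5563
y = 22 * sin(135) = 15.5563
z = -8

(-15.5563, 15.5563, -8)


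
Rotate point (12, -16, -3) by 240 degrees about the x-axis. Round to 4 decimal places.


x' = 12
y' = -16*cos(240) - -3*sin(240) = 5.4019
z' = -16*sin(240) + -3*cos(240) = 15.3564

(12, 5.4019, 15.3564)


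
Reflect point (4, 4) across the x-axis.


Reflection across x-axis: (x, y) -> (x, -y)
(4, 4) -> (4, -4)

(4, -4)


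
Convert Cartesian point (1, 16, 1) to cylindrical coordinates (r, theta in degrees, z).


r = sqrt(1^2 + 16^2) = 16.0312
theta = atan2(16, 1) = 86.4237 deg
z = 1

r = 16.0312, theta = 86.4237 deg, z = 1


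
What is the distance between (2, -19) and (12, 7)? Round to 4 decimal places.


d = sqrt((12-2)^2 + (7--19)^2) = 27.8568

27.8568


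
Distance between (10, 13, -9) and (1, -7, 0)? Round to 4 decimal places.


d = sqrt((1-10)^2 + (-7-13)^2 + (0--9)^2) = 23.7065

23.7065


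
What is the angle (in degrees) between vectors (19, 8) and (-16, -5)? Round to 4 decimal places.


dot = 19*-16 + 8*-5 = -344
|u| = 20.6155, |v| = 16.7631
cos(angle) = -0.9954
angle = 174.5204 degrees

174.5204 degrees


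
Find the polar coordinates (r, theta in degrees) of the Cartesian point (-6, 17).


r = sqrt((-6)^2 + 17^2) = 18.0278
theta = atan2(17, -6) = 109.44 degrees

r = 18.0278, theta = 109.44 degrees


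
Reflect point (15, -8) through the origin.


Reflection through origin: (x, y) -> (-x, -y)
(15, -8) -> (-15, 8)

(-15, 8)


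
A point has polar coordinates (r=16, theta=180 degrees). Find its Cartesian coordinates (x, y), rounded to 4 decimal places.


x = 16 * cos(180) = -16
y = 16 * sin(180) = 0

(-16, 0)


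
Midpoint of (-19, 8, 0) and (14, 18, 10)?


Midpoint = ((-19+14)/2, (8+18)/2, (0+10)/2) = (-2.5, 13, 5)

(-2.5, 13, 5)


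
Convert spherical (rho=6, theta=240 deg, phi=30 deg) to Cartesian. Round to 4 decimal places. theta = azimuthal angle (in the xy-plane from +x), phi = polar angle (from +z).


x = 6 * sin(30) * cos(240) = -1.5
y = 6 * sin(30) * sin(240) = -2.5981
z = 6 * cos(30) = 5.1962

(-1.5, -2.5981, 5.1962)


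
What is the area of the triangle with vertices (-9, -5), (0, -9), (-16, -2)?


Area = |x1(y2-y3) + x2(y3-y1) + x3(y1-y2)| / 2
= |-9*(-9--2) + 0*(-2--5) + -16*(-5--9)| / 2
= 0.5

0.5


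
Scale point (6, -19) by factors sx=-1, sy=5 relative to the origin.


Scaling: (x*sx, y*sy) = (6*-1, -19*5) = (-6, -95)

(-6, -95)


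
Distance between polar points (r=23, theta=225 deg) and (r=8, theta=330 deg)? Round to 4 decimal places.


d = sqrt(r1^2 + r2^2 - 2*r1*r2*cos(t2-t1))
d = sqrt(23^2 + 8^2 - 2*23*8*cos(330-225)) = 26.2344

26.2344


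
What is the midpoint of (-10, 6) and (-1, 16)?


Midpoint = ((-10+-1)/2, (6+16)/2) = (-5.5, 11)

(-5.5, 11)


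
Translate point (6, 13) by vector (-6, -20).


Translation: (x+dx, y+dy) = (6+-6, 13+-20) = (0, -7)

(0, -7)


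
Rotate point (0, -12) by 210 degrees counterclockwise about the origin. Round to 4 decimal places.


x' = 0*cos(210) - -12*sin(210) = -6
y' = 0*sin(210) + -12*cos(210) = 10.3923

(-6, 10.3923)


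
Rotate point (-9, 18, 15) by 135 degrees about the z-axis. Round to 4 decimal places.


x' = -9*cos(135) - 18*sin(135) = -6.364
y' = -9*sin(135) + 18*cos(135) = -19.0919
z' = 15

(-6.364, -19.0919, 15)


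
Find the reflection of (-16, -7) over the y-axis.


Reflection across y-axis: (x, y) -> (-x, y)
(-16, -7) -> (16, -7)

(16, -7)


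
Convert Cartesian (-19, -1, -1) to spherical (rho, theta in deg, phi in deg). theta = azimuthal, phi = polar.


rho = sqrt((-19)^2 + (-1)^2 + (-1)^2) = 19.0526
theta = atan2(-1, -19) = 183.0128 deg
phi = acos(-1/19.0526) = 93.0086 deg

rho = 19.0526, theta = 183.0128 deg, phi = 93.0086 deg
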